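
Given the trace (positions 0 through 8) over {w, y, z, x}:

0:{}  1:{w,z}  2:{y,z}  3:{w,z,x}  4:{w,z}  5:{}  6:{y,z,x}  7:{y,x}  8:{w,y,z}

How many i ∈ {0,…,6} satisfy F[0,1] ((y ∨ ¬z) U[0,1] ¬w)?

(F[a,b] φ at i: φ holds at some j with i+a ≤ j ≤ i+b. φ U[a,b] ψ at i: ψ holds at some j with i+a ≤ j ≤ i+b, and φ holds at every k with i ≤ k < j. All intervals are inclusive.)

Evaluate at each i in [0,6]:
  i=0: ✓ (witness j=0)
  i=1: ✓ (witness j=2)
  i=2: ✓ (witness j=2)
  i=3: ✗ (none in [3,4])
  i=4: ✓ (witness j=5)
  i=5: ✓ (witness j=5)
  i=6: ✓ (witness j=6)
Positions where it holds: {0, 1, 2, 4, 5, 6} → 6.

6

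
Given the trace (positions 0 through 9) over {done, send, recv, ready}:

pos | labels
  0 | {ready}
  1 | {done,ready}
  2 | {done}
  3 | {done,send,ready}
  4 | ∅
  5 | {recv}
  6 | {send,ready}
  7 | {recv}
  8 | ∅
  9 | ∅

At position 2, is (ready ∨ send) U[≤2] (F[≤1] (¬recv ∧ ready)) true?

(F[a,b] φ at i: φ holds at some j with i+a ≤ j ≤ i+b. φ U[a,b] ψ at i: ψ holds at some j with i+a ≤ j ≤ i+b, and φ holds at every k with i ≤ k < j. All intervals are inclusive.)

Need some j in [2,4] with F[≤1] (¬recv ∧ ready), and (ready ∨ send) at every k in [2,j-1].
  j=2: F[≤1] (¬recv ∧ ready) holds; no prefix to check → satisfied.

True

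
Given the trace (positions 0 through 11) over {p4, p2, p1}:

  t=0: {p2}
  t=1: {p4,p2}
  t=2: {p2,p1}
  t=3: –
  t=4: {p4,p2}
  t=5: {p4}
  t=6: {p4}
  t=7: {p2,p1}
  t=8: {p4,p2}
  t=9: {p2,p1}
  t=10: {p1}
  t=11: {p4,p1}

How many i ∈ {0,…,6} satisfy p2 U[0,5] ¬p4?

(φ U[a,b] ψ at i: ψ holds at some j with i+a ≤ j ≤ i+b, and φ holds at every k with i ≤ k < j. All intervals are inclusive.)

Evaluate at each i in [0,6]:
  i=0: ✓ (rhs at j=0)
  i=1: ✓ (rhs at j=2; lhs holds on [1,1])
  i=2: ✓ (rhs at j=2)
  i=3: ✓ (rhs at j=3)
  i=4: ✗ (lhs fails at k=5 before rhs at j=7)
  i=5: ✗ (lhs fails at k=5 before rhs at j=7)
  i=6: ✗ (lhs fails at k=6 before rhs at j=7)
Positions where it holds: {0, 1, 2, 3} → 4.

4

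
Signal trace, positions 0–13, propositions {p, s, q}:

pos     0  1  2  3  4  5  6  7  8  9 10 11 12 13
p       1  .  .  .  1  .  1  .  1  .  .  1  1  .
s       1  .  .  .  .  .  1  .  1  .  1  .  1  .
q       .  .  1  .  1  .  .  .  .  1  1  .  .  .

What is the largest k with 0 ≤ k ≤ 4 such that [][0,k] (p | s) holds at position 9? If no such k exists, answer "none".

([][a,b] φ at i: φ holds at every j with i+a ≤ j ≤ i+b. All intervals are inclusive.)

(p | s) must hold from j=9 onward; find where it first fails.
  j=9: fails → no k works.

none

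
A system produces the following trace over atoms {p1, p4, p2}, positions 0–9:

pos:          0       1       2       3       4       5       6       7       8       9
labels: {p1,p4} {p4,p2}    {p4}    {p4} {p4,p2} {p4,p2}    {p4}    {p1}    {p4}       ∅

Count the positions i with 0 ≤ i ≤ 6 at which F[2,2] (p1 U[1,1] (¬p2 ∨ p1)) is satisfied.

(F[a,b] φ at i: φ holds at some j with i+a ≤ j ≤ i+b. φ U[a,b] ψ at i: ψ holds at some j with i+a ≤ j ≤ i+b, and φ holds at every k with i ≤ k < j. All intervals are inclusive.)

Evaluate at each i in [0,6]:
  i=0: ✗ (none in [2,2])
  i=1: ✗ (none in [3,3])
  i=2: ✗ (none in [4,4])
  i=3: ✗ (none in [5,5])
  i=4: ✗ (none in [6,6])
  i=5: ✓ (witness j=7)
  i=6: ✗ (none in [8,8])
Positions where it holds: {5} → 1.

1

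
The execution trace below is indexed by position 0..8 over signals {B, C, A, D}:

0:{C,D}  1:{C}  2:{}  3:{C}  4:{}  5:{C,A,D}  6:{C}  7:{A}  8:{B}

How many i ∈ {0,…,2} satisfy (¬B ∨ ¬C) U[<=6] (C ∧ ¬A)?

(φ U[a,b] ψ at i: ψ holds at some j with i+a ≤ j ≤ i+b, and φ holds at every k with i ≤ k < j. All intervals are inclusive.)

3

Evaluate at each i in [0,2]:
  i=0: ✓ (rhs at j=0)
  i=1: ✓ (rhs at j=1)
  i=2: ✓ (rhs at j=3; lhs holds on [2,2])
Positions where it holds: {0, 1, 2} → 3.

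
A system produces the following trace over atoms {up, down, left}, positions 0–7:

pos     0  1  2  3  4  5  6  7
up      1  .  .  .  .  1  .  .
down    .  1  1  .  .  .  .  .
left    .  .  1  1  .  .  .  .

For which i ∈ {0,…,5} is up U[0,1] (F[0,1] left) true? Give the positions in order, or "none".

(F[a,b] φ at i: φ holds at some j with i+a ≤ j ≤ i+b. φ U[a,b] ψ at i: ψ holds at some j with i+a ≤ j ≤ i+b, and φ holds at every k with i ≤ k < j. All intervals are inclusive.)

Evaluate at each i in [0,5]:
  i=0: ✓ (rhs at j=1; lhs holds on [0,0])
  i=1: ✓ (rhs at j=1)
  i=2: ✓ (rhs at j=2)
  i=3: ✓ (rhs at j=3)
  i=4: ✗ (no rhs in [4,5])
  i=5: ✗ (no rhs in [5,6])

0, 1, 2, 3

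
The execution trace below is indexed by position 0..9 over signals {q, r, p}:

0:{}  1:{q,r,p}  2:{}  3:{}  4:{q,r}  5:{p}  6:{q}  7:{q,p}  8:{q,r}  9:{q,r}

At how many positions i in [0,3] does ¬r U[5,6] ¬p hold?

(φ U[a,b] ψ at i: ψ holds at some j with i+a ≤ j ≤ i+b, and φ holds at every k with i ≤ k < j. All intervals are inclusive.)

0

Evaluate at each i in [0,3]:
  i=0: ✗ (lhs fails at k=1 before rhs at j=6)
  i=1: ✗ (lhs fails at k=1 before rhs at j=6)
  i=2: ✗ (lhs fails at k=4 before rhs at j=8)
  i=3: ✗ (lhs fails at k=4 before rhs at j=8)
Positions where it holds: {} → 0.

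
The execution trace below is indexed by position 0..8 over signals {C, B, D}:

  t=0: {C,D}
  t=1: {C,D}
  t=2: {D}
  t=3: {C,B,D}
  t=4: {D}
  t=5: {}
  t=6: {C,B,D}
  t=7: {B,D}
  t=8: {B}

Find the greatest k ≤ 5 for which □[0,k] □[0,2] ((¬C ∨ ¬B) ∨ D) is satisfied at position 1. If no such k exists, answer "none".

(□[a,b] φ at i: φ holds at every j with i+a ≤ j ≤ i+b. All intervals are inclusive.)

□[0,2] ((¬C ∨ ¬B) ∨ D) must hold from j=1 onward; find where it first fails.
  j=1: holds
  j=2: holds
  j=3: holds
  j=4: holds
  j=5: holds
  j=6: holds
Holds through j=6; largest k = 5.

5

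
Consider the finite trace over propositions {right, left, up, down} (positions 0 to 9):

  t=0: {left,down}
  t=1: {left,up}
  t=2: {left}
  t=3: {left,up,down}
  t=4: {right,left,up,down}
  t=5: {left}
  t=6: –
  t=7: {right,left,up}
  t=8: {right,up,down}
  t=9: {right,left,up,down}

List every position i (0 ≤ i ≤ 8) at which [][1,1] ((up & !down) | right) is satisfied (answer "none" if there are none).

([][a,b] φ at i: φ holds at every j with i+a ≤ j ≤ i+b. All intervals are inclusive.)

Evaluate at each i in [0,8]:
  i=0: ✓ (all of [1,1])
  i=1: ✗ (fails at j=2)
  i=2: ✗ (fails at j=3)
  i=3: ✓ (all of [4,4])
  i=4: ✗ (fails at j=5)
  i=5: ✗ (fails at j=6)
  i=6: ✓ (all of [7,7])
  i=7: ✓ (all of [8,8])
  i=8: ✓ (all of [9,9])

0, 3, 6, 7, 8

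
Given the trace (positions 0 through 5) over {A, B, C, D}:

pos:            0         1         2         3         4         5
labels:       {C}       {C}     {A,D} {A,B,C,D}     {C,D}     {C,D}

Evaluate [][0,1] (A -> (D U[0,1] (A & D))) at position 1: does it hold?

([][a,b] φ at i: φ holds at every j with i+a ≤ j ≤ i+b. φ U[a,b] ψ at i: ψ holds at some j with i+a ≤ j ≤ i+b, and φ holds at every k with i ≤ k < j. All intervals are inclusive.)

Check (A -> (D U[0,1] (A & D))) at every j in [1,2]:
  j=1: antecedent false → ✓
  j=2: antecedent true; consequent holds → ✓
All positions satisfy it → formula holds.

True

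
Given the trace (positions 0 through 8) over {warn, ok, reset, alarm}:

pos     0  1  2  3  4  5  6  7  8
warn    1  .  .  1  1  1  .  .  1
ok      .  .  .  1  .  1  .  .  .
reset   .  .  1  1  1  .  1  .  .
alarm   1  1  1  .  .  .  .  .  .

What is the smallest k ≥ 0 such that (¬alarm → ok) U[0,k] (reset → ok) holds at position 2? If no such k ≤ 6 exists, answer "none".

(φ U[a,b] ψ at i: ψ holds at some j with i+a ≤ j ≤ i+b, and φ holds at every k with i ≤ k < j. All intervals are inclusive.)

1

Need earliest j ≥ 2 with (reset → ok), and (¬alarm → ok) at every k in [2,j-1].
  j=2: rhs fails.
  j=3: rhs holds; lhs holds on [2,2]. k = 1.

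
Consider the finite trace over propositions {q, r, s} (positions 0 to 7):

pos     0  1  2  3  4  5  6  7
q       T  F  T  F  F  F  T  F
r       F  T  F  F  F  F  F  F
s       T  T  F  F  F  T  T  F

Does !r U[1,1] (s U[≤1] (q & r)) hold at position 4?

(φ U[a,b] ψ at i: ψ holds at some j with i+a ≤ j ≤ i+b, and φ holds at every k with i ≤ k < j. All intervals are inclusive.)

Need some j in [5,5] with (s U[≤1] (q & r)), and !r at every k in [4,j-1].
  j=5: (s U[≤1] (q & r)) — fails.
No j in the window works → until fails.

False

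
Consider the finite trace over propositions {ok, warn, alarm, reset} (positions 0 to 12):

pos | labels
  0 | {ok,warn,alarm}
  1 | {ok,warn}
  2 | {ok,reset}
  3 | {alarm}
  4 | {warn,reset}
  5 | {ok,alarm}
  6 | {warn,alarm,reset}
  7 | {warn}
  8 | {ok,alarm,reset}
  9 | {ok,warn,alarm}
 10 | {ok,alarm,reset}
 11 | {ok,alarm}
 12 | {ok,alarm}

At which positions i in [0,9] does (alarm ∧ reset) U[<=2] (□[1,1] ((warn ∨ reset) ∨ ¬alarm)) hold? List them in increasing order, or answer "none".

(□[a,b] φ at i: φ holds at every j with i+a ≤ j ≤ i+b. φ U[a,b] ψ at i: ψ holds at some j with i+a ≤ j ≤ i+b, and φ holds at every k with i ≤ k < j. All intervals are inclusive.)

Evaluate at each i in [0,9]:
  i=0: ✓ (rhs at j=0)
  i=1: ✓ (rhs at j=1)
  i=2: ✗ (lhs fails at k=2 before rhs at j=3)
  i=3: ✓ (rhs at j=3)
  i=4: ✗ (lhs fails at k=4 before rhs at j=5)
  i=5: ✓ (rhs at j=5)
  i=6: ✓ (rhs at j=6)
  i=7: ✓ (rhs at j=7)
  i=8: ✓ (rhs at j=8)
  i=9: ✓ (rhs at j=9)

0, 1, 3, 5, 6, 7, 8, 9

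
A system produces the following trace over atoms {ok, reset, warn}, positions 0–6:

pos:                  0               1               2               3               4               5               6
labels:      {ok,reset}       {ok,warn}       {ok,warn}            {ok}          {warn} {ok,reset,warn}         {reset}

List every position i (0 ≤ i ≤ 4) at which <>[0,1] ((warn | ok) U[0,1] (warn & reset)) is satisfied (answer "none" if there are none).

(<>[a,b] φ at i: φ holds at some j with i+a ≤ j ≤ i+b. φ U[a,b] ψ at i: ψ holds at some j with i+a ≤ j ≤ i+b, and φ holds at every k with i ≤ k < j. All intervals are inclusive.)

Evaluate at each i in [0,4]:
  i=0: ✗ (none in [0,1])
  i=1: ✗ (none in [1,2])
  i=2: ✗ (none in [2,3])
  i=3: ✓ (witness j=4)
  i=4: ✓ (witness j=4)

3, 4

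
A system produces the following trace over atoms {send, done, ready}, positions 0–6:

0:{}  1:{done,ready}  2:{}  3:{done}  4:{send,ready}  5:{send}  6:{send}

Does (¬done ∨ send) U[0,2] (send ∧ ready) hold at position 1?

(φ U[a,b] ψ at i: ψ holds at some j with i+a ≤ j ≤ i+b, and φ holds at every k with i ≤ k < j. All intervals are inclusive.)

False

Need some j in [1,3] with (send ∧ ready), and (¬done ∨ send) at every k in [1,j-1].
  j=1: (send ∧ ready) false.
  j=2: (send ∧ ready) false.
  j=3: (send ∧ ready) false.
No j in the window works → until fails.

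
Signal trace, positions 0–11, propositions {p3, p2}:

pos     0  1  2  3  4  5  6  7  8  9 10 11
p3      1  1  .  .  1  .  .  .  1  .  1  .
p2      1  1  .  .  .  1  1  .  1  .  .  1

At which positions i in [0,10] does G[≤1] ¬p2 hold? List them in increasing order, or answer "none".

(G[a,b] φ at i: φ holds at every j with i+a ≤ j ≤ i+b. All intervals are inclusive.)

2, 3, 9

Evaluate at each i in [0,10]:
  i=0: ✗ (fails at j=0)
  i=1: ✗ (fails at j=1)
  i=2: ✓ (all of [2,3])
  i=3: ✓ (all of [3,4])
  i=4: ✗ (fails at j=5)
  i=5: ✗ (fails at j=5)
  i=6: ✗ (fails at j=6)
  i=7: ✗ (fails at j=8)
  i=8: ✗ (fails at j=8)
  i=9: ✓ (all of [9,10])
  i=10: ✗ (fails at j=11)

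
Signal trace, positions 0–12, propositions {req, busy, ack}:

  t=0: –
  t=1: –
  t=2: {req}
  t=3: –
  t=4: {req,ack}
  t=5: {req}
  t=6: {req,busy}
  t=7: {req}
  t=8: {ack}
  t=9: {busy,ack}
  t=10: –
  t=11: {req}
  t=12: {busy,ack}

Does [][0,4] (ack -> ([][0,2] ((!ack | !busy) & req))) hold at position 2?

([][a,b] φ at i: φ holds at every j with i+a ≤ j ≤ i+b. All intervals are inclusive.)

Check (ack -> ([][0,2] ((!ack | !busy) & req))) at every j in [2,6]:
  j=2: antecedent false → ✓
  j=3: antecedent false → ✓
  j=4: antecedent true; consequent holds on [4,6] → ✓
  j=5: antecedent false → ✓
  j=6: antecedent false → ✓
All positions satisfy it → formula holds.

Yes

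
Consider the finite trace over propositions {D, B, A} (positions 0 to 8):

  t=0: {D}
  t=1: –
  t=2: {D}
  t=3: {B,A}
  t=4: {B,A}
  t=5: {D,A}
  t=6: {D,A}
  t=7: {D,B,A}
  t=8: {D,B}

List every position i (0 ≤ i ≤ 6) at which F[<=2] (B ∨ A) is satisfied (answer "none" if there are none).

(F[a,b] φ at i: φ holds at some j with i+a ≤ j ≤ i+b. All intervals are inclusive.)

Evaluate at each i in [0,6]:
  i=0: ✗ (none in [0,2])
  i=1: ✓ (witness j=3)
  i=2: ✓ (witness j=3)
  i=3: ✓ (witness j=3)
  i=4: ✓ (witness j=4)
  i=5: ✓ (witness j=5)
  i=6: ✓ (witness j=6)

1, 2, 3, 4, 5, 6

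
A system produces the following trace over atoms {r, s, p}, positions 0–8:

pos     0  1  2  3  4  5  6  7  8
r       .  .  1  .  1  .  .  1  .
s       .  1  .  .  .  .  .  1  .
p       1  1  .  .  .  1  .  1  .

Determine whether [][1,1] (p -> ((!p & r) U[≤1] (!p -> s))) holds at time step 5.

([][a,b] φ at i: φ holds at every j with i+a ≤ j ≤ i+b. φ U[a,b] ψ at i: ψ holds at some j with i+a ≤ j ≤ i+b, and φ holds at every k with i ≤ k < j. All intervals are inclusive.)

Holds

Check (p -> ((!p & r) U[≤1] (!p -> s))) at every j in [6,6]:
  j=6: antecedent false → ✓
All positions satisfy it → formula holds.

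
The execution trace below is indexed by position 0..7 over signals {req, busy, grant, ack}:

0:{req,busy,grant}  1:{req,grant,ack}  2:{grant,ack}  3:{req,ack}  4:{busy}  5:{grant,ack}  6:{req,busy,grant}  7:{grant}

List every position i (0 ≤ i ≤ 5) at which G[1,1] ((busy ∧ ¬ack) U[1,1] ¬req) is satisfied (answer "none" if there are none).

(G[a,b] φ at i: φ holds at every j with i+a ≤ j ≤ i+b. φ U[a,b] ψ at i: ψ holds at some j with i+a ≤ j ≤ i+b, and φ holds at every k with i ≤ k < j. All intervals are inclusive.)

Evaluate at each i in [0,5]:
  i=0: ✗ (fails at j=1)
  i=1: ✗ (fails at j=2)
  i=2: ✗ (fails at j=3)
  i=3: ✓ (all of [4,4])
  i=4: ✗ (fails at j=5)
  i=5: ✓ (all of [6,6])

3, 5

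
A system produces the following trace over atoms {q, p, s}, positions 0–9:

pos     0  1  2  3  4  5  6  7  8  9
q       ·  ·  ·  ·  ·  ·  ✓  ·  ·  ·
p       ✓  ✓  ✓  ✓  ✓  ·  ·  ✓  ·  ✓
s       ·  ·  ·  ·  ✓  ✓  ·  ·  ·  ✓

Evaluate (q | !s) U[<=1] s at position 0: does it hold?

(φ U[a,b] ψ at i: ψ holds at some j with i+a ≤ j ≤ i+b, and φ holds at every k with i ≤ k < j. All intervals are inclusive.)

No

Need some j in [0,1] with s, and (q | !s) at every k in [0,j-1].
  j=0: s false.
  j=1: s false.
No j in the window works → until fails.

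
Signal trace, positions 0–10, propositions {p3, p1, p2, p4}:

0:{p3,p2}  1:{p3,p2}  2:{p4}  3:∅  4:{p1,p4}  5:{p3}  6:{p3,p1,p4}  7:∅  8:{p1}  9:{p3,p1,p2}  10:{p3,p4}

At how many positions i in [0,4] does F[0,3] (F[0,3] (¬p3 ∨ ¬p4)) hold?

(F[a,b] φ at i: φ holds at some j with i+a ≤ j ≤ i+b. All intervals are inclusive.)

5

Evaluate at each i in [0,4]:
  i=0: ✓ (witness j=0)
  i=1: ✓ (witness j=1)
  i=2: ✓ (witness j=2)
  i=3: ✓ (witness j=3)
  i=4: ✓ (witness j=4)
Positions where it holds: {0, 1, 2, 3, 4} → 5.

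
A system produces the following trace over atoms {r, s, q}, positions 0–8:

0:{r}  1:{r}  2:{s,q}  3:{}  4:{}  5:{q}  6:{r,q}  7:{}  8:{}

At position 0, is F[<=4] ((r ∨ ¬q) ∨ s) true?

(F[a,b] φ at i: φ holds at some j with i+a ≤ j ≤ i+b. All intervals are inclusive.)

Yes

Check ((r ∨ ¬q) ∨ s) at each j in [0,4]:
  j=0: true
  j=1: true
  j=2: true
  j=3: true
  j=4: true
Found at j=0 → formula holds.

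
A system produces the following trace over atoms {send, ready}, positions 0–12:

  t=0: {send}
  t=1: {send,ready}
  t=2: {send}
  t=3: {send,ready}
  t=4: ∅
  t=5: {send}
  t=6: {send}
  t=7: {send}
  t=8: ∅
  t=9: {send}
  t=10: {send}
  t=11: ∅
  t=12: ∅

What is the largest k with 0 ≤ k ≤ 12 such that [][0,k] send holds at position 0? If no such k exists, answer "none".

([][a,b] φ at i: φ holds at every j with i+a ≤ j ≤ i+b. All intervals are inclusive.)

send must hold from j=0 onward; find where it first fails.
  j=0: holds
  j=1: holds
  j=2: holds
  j=3: holds
  j=4: fails
Holds on [0,3], so largest k = 3.

3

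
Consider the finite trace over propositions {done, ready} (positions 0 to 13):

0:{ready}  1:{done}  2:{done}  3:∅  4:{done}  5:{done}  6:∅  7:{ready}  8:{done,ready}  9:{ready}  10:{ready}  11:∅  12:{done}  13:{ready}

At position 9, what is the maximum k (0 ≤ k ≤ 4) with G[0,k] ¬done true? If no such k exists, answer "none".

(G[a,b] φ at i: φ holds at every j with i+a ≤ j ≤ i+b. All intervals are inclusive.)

2

¬done must hold from j=9 onward; find where it first fails.
  j=9: holds
  j=10: holds
  j=11: holds
  j=12: fails
Holds on [9,11], so largest k = 2.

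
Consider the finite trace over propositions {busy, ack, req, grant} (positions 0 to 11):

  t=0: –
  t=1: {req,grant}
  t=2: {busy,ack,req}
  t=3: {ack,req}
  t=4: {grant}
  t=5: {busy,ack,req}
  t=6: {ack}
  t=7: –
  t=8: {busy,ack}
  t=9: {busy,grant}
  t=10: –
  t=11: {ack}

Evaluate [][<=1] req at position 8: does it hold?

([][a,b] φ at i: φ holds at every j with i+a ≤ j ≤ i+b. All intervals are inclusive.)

Check req at every j in [8,9]:
  j=8: false
  j=9: false
Fails at j=8 → formula fails.

False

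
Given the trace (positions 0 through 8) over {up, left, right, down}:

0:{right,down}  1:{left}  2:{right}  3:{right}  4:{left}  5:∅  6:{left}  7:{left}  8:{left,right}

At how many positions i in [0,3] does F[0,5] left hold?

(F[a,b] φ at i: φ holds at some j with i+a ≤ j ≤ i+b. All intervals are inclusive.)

4

Evaluate at each i in [0,3]:
  i=0: ✓ (witness j=1)
  i=1: ✓ (witness j=1)
  i=2: ✓ (witness j=4)
  i=3: ✓ (witness j=4)
Positions where it holds: {0, 1, 2, 3} → 4.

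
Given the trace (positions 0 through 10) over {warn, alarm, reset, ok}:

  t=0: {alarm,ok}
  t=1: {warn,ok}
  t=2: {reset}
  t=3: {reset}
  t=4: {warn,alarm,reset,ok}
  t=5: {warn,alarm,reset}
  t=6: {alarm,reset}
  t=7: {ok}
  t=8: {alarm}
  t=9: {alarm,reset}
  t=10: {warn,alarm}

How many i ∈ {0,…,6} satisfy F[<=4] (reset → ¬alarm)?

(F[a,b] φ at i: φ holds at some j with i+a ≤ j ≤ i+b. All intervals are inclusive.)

7

Evaluate at each i in [0,6]:
  i=0: ✓ (witness j=0)
  i=1: ✓ (witness j=1)
  i=2: ✓ (witness j=2)
  i=3: ✓ (witness j=3)
  i=4: ✓ (witness j=7)
  i=5: ✓ (witness j=7)
  i=6: ✓ (witness j=7)
Positions where it holds: {0, 1, 2, 3, 4, 5, 6} → 7.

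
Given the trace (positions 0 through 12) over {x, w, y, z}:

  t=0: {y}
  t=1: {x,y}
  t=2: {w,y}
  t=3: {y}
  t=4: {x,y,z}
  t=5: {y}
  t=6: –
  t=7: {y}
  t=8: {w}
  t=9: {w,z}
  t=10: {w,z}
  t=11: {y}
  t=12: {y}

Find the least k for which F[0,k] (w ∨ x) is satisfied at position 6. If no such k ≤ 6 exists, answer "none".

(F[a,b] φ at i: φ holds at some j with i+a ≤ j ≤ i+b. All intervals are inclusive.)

2

Scan j = 6,7,… for (w ∨ x):
  j=6: fails
  j=7: fails
  j=8: holds
First hit at j=8, so smallest k = 8-6 = 2.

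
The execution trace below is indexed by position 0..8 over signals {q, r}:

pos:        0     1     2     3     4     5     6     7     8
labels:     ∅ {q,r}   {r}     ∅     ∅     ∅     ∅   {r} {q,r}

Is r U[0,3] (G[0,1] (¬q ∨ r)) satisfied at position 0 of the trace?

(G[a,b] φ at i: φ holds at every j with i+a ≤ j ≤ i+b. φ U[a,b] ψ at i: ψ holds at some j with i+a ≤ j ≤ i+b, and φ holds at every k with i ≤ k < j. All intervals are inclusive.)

Need some j in [0,3] with G[0,1] (¬q ∨ r), and r at every k in [0,j-1].
  j=0: G[0,1] (¬q ∨ r) holds; no prefix to check → satisfied.

Yes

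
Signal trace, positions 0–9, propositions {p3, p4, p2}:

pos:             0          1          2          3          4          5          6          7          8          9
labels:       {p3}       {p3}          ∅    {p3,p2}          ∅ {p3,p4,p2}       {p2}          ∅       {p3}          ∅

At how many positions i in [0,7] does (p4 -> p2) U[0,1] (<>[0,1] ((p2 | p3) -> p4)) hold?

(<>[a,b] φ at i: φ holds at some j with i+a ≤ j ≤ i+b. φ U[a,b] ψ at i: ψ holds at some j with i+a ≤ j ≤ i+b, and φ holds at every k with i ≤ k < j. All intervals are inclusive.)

Evaluate at each i in [0,7]:
  i=0: ✓ (rhs at j=1; lhs holds on [0,0])
  i=1: ✓ (rhs at j=1)
  i=2: ✓ (rhs at j=2)
  i=3: ✓ (rhs at j=3)
  i=4: ✓ (rhs at j=4)
  i=5: ✓ (rhs at j=5)
  i=6: ✓ (rhs at j=6)
  i=7: ✓ (rhs at j=7)
Positions where it holds: {0, 1, 2, 3, 4, 5, 6, 7} → 8.

8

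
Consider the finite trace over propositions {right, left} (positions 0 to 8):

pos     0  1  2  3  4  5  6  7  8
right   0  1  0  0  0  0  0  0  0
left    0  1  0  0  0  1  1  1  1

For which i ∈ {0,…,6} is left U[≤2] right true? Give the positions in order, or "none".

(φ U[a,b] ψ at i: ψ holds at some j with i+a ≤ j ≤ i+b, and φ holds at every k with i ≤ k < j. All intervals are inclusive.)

1

Evaluate at each i in [0,6]:
  i=0: ✗ (lhs fails at k=0 before rhs at j=1)
  i=1: ✓ (rhs at j=1)
  i=2: ✗ (no rhs in [2,4])
  i=3: ✗ (no rhs in [3,5])
  i=4: ✗ (no rhs in [4,6])
  i=5: ✗ (no rhs in [5,7])
  i=6: ✗ (no rhs in [6,8])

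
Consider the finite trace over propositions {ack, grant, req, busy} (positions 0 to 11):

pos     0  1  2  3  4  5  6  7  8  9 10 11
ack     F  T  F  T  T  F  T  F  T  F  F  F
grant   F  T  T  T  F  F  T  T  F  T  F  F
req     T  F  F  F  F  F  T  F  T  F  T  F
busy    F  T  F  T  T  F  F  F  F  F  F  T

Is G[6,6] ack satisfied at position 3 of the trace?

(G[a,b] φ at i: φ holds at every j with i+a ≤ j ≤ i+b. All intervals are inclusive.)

No

Check ack at every j in [9,9]:
  j=9: false
Fails at j=9 → formula fails.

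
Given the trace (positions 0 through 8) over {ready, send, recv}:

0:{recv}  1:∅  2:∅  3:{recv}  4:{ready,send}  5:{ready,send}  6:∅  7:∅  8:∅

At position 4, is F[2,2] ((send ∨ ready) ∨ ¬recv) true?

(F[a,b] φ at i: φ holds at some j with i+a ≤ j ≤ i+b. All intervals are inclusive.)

Yes

Check ((send ∨ ready) ∨ ¬recv) at each j in [6,6]:
  j=6: true
Found at j=6 → formula holds.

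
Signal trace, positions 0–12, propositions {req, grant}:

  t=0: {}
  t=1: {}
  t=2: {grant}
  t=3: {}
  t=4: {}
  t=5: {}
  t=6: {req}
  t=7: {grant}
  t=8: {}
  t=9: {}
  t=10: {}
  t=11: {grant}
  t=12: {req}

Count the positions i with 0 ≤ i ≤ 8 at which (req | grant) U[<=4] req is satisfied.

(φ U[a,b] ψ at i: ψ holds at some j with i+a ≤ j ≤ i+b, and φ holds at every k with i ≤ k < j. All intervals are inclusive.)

Evaluate at each i in [0,8]:
  i=0: ✗ (no rhs in [0,4])
  i=1: ✗ (no rhs in [1,5])
  i=2: ✗ (lhs fails at k=3 before rhs at j=6)
  i=3: ✗ (lhs fails at k=3 before rhs at j=6)
  i=4: ✗ (lhs fails at k=4 before rhs at j=6)
  i=5: ✗ (lhs fails at k=5 before rhs at j=6)
  i=6: ✓ (rhs at j=6)
  i=7: ✗ (no rhs in [7,11])
  i=8: ✗ (lhs fails at k=8 before rhs at j=12)
Positions where it holds: {6} → 1.

1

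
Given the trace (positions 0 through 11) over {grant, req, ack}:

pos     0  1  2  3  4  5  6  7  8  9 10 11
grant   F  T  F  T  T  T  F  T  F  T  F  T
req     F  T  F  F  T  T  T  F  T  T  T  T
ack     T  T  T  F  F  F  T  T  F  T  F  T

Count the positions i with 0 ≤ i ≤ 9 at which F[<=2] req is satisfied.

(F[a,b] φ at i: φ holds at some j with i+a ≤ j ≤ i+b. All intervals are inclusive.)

Evaluate at each i in [0,9]:
  i=0: ✓ (witness j=1)
  i=1: ✓ (witness j=1)
  i=2: ✓ (witness j=4)
  i=3: ✓ (witness j=4)
  i=4: ✓ (witness j=4)
  i=5: ✓ (witness j=5)
  i=6: ✓ (witness j=6)
  i=7: ✓ (witness j=8)
  i=8: ✓ (witness j=8)
  i=9: ✓ (witness j=9)
Positions where it holds: {0, 1, 2, 3, 4, 5, 6, 7, 8, 9} → 10.

10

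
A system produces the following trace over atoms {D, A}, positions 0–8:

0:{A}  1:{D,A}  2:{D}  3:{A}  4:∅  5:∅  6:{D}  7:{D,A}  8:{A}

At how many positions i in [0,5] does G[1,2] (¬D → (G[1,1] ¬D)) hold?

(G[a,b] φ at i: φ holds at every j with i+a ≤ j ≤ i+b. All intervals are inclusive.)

Evaluate at each i in [0,5]:
  i=0: ✓ (all of [1,2])
  i=1: ✓ (all of [2,3])
  i=2: ✓ (all of [3,4])
  i=3: ✗ (fails at j=5)
  i=4: ✗ (fails at j=5)
  i=5: ✓ (all of [6,7])
Positions where it holds: {0, 1, 2, 5} → 4.

4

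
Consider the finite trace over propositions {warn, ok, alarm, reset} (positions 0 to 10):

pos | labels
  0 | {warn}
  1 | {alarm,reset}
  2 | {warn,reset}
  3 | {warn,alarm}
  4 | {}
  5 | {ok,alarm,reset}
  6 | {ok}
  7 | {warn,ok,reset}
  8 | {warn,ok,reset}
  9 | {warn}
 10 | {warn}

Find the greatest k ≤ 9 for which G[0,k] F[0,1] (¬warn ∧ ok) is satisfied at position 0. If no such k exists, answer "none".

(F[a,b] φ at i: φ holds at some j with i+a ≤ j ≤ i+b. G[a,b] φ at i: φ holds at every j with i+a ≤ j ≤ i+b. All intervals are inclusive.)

F[0,1] (¬warn ∧ ok) must hold from j=0 onward; find where it first fails.
  j=0: fails → no k works.

none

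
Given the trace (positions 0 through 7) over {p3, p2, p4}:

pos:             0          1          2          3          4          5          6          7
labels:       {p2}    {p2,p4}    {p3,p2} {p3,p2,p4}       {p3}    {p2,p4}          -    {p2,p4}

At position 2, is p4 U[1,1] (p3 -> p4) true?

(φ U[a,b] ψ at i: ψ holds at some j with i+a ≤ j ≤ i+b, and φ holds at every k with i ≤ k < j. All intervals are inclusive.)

No

Need some j in [3,3] with (p3 -> p4), and p4 at every k in [2,j-1].
  j=3: (p3 -> p4) holds, but p4 fails at k=2 → not this j.
No j in the window works → until fails.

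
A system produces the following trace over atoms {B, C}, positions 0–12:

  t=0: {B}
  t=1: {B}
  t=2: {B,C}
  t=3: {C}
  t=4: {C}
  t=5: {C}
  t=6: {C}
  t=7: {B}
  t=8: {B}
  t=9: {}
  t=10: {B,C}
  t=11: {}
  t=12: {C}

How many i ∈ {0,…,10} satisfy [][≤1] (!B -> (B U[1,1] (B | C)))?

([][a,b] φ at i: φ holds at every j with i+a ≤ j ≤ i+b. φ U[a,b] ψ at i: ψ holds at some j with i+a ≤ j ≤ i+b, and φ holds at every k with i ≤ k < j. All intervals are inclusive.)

Evaluate at each i in [0,10]:
  i=0: ✓ (all of [0,1])
  i=1: ✓ (all of [1,2])
  i=2: ✗ (fails at j=3)
  i=3: ✗ (fails at j=3)
  i=4: ✗ (fails at j=4)
  i=5: ✗ (fails at j=5)
  i=6: ✗ (fails at j=6)
  i=7: ✓ (all of [7,8])
  i=8: ✗ (fails at j=9)
  i=9: ✗ (fails at j=9)
  i=10: ✗ (fails at j=11)
Positions where it holds: {0, 1, 7} → 3.

3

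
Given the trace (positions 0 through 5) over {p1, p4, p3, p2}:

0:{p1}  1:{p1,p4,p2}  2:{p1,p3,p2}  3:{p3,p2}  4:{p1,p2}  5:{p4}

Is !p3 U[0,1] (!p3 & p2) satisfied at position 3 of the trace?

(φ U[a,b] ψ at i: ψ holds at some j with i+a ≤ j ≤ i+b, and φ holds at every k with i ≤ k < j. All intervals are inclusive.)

Does not hold

Need some j in [3,4] with (!p3 & p2), and !p3 at every k in [3,j-1].
  j=3: (!p3 & p2) false.
  j=4: (!p3 & p2) holds, but !p3 fails at k=3 → not this j.
No j in the window works → until fails.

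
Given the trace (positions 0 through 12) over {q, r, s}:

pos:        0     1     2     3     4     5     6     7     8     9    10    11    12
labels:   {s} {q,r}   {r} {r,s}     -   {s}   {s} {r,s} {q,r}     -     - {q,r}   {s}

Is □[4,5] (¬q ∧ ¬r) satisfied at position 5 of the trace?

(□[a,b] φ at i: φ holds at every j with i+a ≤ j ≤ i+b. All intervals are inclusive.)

Check (¬q ∧ ¬r) at every j in [9,10]:
  j=9: true
  j=10: true
All positions satisfy it → formula holds.

True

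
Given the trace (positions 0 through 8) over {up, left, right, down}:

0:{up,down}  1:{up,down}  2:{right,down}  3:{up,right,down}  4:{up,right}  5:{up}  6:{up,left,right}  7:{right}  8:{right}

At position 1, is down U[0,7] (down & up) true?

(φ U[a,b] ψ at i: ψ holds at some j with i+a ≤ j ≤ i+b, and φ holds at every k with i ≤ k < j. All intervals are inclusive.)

True

Need some j in [1,8] with (down & up), and down at every k in [1,j-1].
  j=1: (down & up) holds; no prefix to check → satisfied.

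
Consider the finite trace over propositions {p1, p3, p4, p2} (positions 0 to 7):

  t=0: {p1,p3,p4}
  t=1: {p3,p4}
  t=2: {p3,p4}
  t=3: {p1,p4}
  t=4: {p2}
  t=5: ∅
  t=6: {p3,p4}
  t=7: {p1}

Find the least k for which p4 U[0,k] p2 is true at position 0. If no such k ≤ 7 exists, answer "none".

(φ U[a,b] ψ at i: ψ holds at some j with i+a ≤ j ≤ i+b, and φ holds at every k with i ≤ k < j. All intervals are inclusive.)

Need earliest j ≥ 0 with p2, and p4 at every k in [0,j-1].
  j=0: rhs fails.
  j=1: rhs fails.
  j=2: rhs fails.
  j=3: rhs fails.
  j=4: rhs holds; lhs holds on [0,3]. k = 4.

4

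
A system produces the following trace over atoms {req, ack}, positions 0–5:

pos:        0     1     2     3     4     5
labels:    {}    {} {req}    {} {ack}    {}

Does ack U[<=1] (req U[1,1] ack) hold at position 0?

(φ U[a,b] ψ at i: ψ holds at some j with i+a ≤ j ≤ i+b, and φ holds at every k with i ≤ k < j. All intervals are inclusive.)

Does not hold

Need some j in [0,1] with (req U[1,1] ack), and ack at every k in [0,j-1].
  j=0: (req U[1,1] ack) — fails.
  j=1: (req U[1,1] ack) — fails.
No j in the window works → until fails.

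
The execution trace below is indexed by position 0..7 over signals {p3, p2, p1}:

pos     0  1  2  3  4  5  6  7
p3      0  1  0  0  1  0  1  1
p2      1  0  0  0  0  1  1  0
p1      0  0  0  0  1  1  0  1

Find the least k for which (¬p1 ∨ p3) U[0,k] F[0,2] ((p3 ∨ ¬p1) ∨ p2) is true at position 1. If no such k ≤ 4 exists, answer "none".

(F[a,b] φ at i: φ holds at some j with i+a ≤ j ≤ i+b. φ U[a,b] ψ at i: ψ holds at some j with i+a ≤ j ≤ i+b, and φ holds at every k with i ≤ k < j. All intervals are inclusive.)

Need earliest j ≥ 1 with F[0,2] ((p3 ∨ ¬p1) ∨ p2), and (¬p1 ∨ p3) at every k in [1,j-1].
  j=1: rhs holds (empty prefix). k = 0.

0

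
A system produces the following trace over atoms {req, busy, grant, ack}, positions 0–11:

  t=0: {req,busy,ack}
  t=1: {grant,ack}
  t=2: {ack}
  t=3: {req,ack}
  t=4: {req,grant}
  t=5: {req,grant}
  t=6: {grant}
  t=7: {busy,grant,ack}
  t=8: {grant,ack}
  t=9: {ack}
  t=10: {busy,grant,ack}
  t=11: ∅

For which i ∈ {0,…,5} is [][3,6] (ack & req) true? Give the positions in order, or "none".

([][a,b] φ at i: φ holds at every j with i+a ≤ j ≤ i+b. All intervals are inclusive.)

Evaluate at each i in [0,5]:
  i=0: ✗ (fails at j=4)
  i=1: ✗ (fails at j=4)
  i=2: ✗ (fails at j=5)
  i=3: ✗ (fails at j=6)
  i=4: ✗ (fails at j=7)
  i=5: ✗ (fails at j=8)

none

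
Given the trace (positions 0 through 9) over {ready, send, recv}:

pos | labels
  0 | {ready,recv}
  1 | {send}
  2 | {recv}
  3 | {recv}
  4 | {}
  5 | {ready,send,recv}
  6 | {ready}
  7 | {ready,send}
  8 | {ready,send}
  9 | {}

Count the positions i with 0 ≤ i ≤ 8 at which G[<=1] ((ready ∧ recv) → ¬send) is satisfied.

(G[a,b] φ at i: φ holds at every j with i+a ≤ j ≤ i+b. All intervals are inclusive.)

7

Evaluate at each i in [0,8]:
  i=0: ✓ (all of [0,1])
  i=1: ✓ (all of [1,2])
  i=2: ✓ (all of [2,3])
  i=3: ✓ (all of [3,4])
  i=4: ✗ (fails at j=5)
  i=5: ✗ (fails at j=5)
  i=6: ✓ (all of [6,7])
  i=7: ✓ (all of [7,8])
  i=8: ✓ (all of [8,9])
Positions where it holds: {0, 1, 2, 3, 6, 7, 8} → 7.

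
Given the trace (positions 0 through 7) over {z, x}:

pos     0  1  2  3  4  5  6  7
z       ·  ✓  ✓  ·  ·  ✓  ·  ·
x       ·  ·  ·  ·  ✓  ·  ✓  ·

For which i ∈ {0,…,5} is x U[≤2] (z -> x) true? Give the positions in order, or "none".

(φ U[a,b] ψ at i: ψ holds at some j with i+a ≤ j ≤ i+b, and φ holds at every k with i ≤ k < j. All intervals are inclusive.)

Evaluate at each i in [0,5]:
  i=0: ✓ (rhs at j=0)
  i=1: ✗ (lhs fails at k=1 before rhs at j=3)
  i=2: ✗ (lhs fails at k=2 before rhs at j=3)
  i=3: ✓ (rhs at j=3)
  i=4: ✓ (rhs at j=4)
  i=5: ✗ (lhs fails at k=5 before rhs at j=6)

0, 3, 4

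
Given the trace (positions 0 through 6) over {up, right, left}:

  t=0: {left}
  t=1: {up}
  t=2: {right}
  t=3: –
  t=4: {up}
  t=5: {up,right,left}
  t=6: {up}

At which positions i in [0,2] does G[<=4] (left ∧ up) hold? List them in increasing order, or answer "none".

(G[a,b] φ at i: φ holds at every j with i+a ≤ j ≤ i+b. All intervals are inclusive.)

Evaluate at each i in [0,2]:
  i=0: ✗ (fails at j=0)
  i=1: ✗ (fails at j=1)
  i=2: ✗ (fails at j=2)

none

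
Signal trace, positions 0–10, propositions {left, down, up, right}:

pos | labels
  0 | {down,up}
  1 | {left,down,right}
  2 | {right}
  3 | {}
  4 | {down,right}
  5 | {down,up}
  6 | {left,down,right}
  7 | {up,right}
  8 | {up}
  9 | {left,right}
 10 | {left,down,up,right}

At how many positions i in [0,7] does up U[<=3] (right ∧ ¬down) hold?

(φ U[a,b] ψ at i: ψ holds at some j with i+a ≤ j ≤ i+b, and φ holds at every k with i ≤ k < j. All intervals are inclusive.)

2

Evaluate at each i in [0,7]:
  i=0: ✗ (lhs fails at k=1 before rhs at j=2)
  i=1: ✗ (lhs fails at k=1 before rhs at j=2)
  i=2: ✓ (rhs at j=2)
  i=3: ✗ (no rhs in [3,6])
  i=4: ✗ (lhs fails at k=4 before rhs at j=7)
  i=5: ✗ (lhs fails at k=6 before rhs at j=7)
  i=6: ✗ (lhs fails at k=6 before rhs at j=7)
  i=7: ✓ (rhs at j=7)
Positions where it holds: {2, 7} → 2.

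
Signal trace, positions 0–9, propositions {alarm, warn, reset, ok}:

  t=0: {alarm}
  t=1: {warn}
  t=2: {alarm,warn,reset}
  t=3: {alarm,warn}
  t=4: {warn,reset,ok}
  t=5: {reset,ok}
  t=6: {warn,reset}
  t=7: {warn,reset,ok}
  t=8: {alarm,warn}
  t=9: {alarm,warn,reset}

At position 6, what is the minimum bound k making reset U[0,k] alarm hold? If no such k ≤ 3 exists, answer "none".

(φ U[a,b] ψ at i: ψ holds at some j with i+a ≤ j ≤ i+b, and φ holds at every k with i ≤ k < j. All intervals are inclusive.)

2

Need earliest j ≥ 6 with alarm, and reset at every k in [6,j-1].
  j=6: rhs fails.
  j=7: rhs fails.
  j=8: rhs holds; lhs holds on [6,7]. k = 2.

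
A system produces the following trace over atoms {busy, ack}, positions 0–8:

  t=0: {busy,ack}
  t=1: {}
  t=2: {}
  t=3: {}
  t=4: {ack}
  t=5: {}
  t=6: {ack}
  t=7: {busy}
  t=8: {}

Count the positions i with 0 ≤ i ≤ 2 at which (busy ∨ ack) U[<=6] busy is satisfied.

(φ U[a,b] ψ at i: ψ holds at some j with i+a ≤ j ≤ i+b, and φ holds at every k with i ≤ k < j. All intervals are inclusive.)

Evaluate at each i in [0,2]:
  i=0: ✓ (rhs at j=0)
  i=1: ✗ (lhs fails at k=1 before rhs at j=7)
  i=2: ✗ (lhs fails at k=2 before rhs at j=7)
Positions where it holds: {0} → 1.

1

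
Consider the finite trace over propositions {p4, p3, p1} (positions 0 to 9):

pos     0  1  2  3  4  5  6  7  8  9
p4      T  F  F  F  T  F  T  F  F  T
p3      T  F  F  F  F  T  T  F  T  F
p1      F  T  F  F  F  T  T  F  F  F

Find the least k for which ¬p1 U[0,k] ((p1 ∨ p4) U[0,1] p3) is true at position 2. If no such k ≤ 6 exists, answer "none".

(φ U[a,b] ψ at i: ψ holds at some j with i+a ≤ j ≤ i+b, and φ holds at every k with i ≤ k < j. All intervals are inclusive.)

Need earliest j ≥ 2 with ((p1 ∨ p4) U[0,1] p3), and ¬p1 at every k in [2,j-1].
  j=2: rhs fails.
  j=3: rhs fails.
  j=4: rhs holds; lhs holds on [2,3]. k = 2.

2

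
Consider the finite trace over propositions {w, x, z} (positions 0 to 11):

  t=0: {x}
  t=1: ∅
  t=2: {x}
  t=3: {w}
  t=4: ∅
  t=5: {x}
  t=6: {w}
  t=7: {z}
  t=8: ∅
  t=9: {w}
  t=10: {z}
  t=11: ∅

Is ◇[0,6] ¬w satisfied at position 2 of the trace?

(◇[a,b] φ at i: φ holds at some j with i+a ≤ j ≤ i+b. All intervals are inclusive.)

True

Check ¬w at each j in [2,8]:
  j=2: true
  j=3: false
  j=4: true
  j=5: true
  j=6: false
  j=7: true
  j=8: true
Found at j=2 → formula holds.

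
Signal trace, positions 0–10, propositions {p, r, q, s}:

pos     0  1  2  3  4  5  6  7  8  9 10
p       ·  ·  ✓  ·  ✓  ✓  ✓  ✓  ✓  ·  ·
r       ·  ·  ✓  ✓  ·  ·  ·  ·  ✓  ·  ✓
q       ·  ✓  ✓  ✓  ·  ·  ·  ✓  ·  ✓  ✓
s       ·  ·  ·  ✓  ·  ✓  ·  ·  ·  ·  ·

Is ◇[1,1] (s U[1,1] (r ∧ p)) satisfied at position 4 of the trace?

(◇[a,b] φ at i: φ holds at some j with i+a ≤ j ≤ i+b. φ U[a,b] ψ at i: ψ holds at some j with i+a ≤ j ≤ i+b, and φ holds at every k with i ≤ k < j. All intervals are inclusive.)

Check (s U[1,1] (r ∧ p)) at each j in [5,5]:
  j=5: fails
No position in the window satisfies it → formula fails.

False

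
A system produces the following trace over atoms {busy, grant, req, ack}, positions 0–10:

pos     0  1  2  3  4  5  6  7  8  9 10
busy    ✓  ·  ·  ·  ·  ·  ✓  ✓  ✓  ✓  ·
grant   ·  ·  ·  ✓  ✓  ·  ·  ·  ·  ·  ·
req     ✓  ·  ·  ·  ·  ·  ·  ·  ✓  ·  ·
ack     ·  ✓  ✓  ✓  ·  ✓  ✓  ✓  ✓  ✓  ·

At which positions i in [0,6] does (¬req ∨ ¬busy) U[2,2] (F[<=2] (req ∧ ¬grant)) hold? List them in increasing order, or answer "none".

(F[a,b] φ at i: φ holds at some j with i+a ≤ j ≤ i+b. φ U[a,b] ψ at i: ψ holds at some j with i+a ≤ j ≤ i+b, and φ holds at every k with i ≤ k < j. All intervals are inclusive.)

Evaluate at each i in [0,6]:
  i=0: ✗ (no rhs in [2,2])
  i=1: ✗ (no rhs in [3,3])
  i=2: ✗ (no rhs in [4,4])
  i=3: ✗ (no rhs in [5,5])
  i=4: ✓ (rhs at j=6; lhs holds on [4,5])
  i=5: ✓ (rhs at j=7; lhs holds on [5,6])
  i=6: ✓ (rhs at j=8; lhs holds on [6,7])

4, 5, 6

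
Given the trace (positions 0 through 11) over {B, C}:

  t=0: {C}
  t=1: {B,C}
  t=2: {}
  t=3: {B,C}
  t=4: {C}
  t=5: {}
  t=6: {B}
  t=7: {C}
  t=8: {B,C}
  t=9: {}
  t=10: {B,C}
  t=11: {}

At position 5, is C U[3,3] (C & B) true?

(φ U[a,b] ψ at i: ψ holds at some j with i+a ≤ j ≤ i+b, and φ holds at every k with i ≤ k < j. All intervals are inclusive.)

No

Need some j in [8,8] with (C & B), and C at every k in [5,j-1].
  j=8: (C & B) holds, but C fails at k=5 → not this j.
No j in the window works → until fails.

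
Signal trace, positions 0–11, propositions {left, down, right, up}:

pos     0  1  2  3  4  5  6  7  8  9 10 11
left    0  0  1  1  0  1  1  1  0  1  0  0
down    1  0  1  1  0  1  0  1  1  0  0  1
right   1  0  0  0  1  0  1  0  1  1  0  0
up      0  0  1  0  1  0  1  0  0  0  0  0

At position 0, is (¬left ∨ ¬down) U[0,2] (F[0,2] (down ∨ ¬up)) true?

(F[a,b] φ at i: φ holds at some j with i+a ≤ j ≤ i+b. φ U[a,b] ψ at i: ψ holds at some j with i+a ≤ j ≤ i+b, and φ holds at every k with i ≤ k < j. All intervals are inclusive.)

Need some j in [0,2] with F[0,2] (down ∨ ¬up), and (¬left ∨ ¬down) at every k in [0,j-1].
  j=0: F[0,2] (down ∨ ¬up) holds; no prefix to check → satisfied.

Holds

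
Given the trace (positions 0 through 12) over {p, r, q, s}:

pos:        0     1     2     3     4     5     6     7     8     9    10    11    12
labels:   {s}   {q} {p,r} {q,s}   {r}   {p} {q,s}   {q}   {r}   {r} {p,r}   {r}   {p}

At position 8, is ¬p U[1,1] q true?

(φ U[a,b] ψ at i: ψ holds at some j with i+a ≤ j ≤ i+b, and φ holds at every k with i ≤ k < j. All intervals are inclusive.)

No

Need some j in [9,9] with q, and ¬p at every k in [8,j-1].
  j=9: q false.
No j in the window works → until fails.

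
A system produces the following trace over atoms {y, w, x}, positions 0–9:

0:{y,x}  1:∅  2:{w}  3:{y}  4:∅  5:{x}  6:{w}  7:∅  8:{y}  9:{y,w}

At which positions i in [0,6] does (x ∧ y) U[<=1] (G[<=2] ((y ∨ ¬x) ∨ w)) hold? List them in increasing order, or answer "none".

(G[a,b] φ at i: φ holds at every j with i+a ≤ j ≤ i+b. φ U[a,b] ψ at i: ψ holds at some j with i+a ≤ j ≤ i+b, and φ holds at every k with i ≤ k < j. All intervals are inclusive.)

Evaluate at each i in [0,6]:
  i=0: ✓ (rhs at j=0)
  i=1: ✓ (rhs at j=1)
  i=2: ✓ (rhs at j=2)
  i=3: ✗ (no rhs in [3,4])
  i=4: ✗ (no rhs in [4,5])
  i=5: ✗ (lhs fails at k=5 before rhs at j=6)
  i=6: ✓ (rhs at j=6)

0, 1, 2, 6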